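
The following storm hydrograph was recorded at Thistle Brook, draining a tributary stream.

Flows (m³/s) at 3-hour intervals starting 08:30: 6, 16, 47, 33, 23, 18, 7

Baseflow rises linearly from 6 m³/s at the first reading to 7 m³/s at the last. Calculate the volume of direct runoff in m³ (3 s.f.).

V ≈ 1.13 × 10^6 m³

Direct-runoff ordinates (Q − Q_b): 0.00, 9.83, 40.67, 26.50, 16.33, 11.17, 0.00 m³/s.
ΣQ_DR = 104.5 m³/s.
With Δt = 3 h = 10800 s, V = ΣQ_DR · Δt = 104.5 × 10800 = 1.13 × 10^6 m³.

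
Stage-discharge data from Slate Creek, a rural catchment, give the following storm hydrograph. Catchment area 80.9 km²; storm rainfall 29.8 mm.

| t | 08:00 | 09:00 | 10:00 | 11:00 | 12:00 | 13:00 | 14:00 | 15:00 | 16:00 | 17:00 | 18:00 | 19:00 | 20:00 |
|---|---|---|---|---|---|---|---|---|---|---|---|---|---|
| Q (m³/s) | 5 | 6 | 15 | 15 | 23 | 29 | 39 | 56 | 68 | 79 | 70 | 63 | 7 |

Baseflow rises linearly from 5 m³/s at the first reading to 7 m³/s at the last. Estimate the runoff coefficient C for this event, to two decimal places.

ΣQ_DR = 397.0 m³/s; V = ΣQ_DR·Δt = 1.429 × 10^6 m³.
Runoff depth d = V / A = 17.67 mm.
C = d / P = 17.67 / 29.8 = 0.59.

C ≈ 0.59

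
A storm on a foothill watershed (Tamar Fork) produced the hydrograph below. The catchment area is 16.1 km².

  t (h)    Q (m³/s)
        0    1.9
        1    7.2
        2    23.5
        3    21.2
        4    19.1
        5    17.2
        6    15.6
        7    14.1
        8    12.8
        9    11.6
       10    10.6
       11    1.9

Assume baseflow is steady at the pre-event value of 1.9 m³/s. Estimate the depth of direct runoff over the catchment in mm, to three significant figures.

Direct runoff: 0.0, 5.3, 21.6, 19.3, 17.2, 15.3, 13.7, 12.2, 10.9, 9.7, 8.7, 0.0 m³/s; ΣQ_DR = 133.9 m³/s.
V = ΣQ_DR · Δt = 133.9 × 3600 s = 4.820 × 10^5 m³.
Over A = 16.1 km², depth = V / A = 29.9 mm.

d ≈ 29.9 mm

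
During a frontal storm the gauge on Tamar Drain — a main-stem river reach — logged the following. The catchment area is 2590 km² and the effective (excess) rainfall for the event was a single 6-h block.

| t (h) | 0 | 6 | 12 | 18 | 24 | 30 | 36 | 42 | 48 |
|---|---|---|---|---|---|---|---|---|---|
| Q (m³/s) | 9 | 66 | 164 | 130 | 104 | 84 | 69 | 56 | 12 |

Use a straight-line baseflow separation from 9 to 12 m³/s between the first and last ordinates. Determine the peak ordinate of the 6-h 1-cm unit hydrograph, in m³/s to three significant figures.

U_p ≈ 309 m³/s

Direct runoff: 0.00, 56.62, 154.25, 119.88, 93.50, 73.12, 57.75, 44.38, 0.00 m³/s; ΣQ_DR = 599.5 m³/s, peak = 154.25 m³/s.
Runoff depth d = ΣQ_DR·Δt / A = 599.5 × 21600 / (2590 km²) = 5.000 mm.
The 1-cm UH is the DRH scaled by (10 mm)/d, so U_p = 154.25 × 10/5.000 = 309 m³/s.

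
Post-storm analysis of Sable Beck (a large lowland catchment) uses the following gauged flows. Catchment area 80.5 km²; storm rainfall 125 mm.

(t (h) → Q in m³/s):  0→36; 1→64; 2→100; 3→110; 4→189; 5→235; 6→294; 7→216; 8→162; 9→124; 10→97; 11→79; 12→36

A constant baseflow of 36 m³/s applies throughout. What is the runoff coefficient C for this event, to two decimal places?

C ≈ 0.46

ΣQ_DR = 1274 m³/s; V = ΣQ_DR·Δt = 4.586 × 10^6 m³.
Runoff depth d = V / A = 56.97 mm.
C = d / P = 56.97 / 125 = 0.46.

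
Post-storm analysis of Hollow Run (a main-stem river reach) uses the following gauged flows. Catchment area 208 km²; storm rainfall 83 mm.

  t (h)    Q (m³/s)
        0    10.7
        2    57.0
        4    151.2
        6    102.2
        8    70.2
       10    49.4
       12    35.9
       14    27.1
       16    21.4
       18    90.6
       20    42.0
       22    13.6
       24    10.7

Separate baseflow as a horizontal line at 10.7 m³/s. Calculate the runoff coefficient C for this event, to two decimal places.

C ≈ 0.23

ΣQ_DR = 542.9 m³/s; V = ΣQ_DR·Δt = 3.909 × 10^6 m³.
Runoff depth d = V / A = 18.79 mm.
C = d / P = 18.79 / 83 = 0.23.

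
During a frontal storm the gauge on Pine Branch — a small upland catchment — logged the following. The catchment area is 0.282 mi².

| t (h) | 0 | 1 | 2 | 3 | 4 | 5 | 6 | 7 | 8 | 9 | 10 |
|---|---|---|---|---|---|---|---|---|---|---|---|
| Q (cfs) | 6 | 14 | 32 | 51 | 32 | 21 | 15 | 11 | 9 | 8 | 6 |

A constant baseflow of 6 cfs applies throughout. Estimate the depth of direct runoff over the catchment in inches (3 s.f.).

d ≈ 0.764 in

Direct runoff: 0.0, 8.0, 26.0, 45.0, 26.0, 15.0, 9.0, 5.0, 3.0, 2.0, 0.0 cfs; ΣQ_DR = 139.0 cfs.
V = ΣQ_DR · Δt = 139.0 × 3600 s = 5.004 × 10^5 ft³.
Over A = 0.282 mi², depth = V / A = 0.764 in.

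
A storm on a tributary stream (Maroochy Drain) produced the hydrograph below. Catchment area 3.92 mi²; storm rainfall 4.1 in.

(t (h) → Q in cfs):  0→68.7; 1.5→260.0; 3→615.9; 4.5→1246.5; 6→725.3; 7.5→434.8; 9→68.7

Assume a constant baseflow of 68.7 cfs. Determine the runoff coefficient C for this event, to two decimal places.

C ≈ 0.43

ΣQ_DR = 2939 cfs; V = ΣQ_DR·Δt = 1.587 × 10^7 ft³.
Runoff depth d = V / A = 1.743 in.
C = d / P = 1.743 / 4.1 = 0.43.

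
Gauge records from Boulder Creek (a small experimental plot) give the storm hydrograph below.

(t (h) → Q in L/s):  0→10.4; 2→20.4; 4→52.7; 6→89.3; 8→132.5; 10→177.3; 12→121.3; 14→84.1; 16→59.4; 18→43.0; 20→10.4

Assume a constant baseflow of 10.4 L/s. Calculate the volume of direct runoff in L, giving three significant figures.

Direct-runoff ordinates (Q − Q_b): 0.0, 10.0, 42.3, 78.9, 122.1, 166.9, 110.9, 73.7, 49.0, 32.6, 0.0 L/s.
ΣQ_DR = 686.4 L/s.
With Δt = 2 h = 7200 s, V = ΣQ_DR · Δt = 686.4 × 7200 = 4.94 × 10^6 L.

V ≈ 4.94 × 10^6 L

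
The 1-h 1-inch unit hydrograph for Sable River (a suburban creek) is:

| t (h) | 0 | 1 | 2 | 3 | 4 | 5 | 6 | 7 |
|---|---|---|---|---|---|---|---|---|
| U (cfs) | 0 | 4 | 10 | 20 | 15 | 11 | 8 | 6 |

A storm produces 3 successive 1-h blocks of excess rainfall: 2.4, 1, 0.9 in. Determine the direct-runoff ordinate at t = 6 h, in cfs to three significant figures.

Q ≈ 43.7 cfs

By discrete convolution, Q_j = Σ (P_i / 1 in) · U_{j−i}.
At t = 6 h (j=6): Q = (2.4/1)·8 + (1/1)·11 + (0.9/1)·15 = 43.7 cfs.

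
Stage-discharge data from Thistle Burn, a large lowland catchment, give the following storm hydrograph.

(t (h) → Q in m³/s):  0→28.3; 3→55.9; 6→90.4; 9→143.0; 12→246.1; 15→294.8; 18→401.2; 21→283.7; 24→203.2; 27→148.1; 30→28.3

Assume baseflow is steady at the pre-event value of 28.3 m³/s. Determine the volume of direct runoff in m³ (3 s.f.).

V ≈ 1.74 × 10^7 m³

Direct-runoff ordinates (Q − Q_b): 0.0, 27.6, 62.1, 114.7, 217.8, 266.5, 372.9, 255.4, 174.9, 119.8, 0.0 m³/s.
ΣQ_DR = 1612 m³/s.
With Δt = 3 h = 10800 s, V = ΣQ_DR · Δt = 1612 × 10800 = 1.74 × 10^7 m³.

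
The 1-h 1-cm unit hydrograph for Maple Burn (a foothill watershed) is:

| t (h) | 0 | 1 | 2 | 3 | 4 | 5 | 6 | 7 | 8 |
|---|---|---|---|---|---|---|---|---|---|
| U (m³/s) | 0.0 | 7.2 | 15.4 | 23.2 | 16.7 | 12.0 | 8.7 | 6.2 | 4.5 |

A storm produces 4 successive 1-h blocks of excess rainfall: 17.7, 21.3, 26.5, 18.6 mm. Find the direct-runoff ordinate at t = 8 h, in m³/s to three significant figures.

By discrete convolution, Q_j = Σ (P_i / 10 mm) · U_{j−i}.
At t = 8 h (j=8): Q = (17.7/10)·4.5 + (21.3/10)·6.2 + (26.5/10)·8.7 + (18.6/10)·12.0 = 66.5 m³/s.

Q ≈ 66.5 m³/s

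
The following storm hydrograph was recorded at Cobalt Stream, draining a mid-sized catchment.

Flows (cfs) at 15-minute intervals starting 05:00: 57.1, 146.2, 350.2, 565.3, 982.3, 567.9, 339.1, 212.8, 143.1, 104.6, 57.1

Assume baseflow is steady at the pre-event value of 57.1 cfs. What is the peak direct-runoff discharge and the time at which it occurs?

Q_p = 925.2 cfs at t = 06:00

Subtracting baseflow gives direct-runoff ordinates: 0.0, 89.1, 293.1, 508.2, 925.2, 510.8, 282.0, 155.7, 86.0, 47.5, 0.0 cfs.
The maximum is 925.2 cfs, occurring at the reading for t = 06:00.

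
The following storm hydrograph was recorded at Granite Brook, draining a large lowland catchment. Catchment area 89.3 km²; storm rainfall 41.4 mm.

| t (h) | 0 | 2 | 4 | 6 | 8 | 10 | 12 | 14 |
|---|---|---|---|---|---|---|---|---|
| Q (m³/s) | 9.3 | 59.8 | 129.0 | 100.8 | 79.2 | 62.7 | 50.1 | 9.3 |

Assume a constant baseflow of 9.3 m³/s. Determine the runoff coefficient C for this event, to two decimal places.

C ≈ 0.83

ΣQ_DR = 425.8 m³/s; V = ΣQ_DR·Δt = 3.066 × 10^6 m³.
Runoff depth d = V / A = 34.33 mm.
C = d / P = 34.33 / 41.4 = 0.83.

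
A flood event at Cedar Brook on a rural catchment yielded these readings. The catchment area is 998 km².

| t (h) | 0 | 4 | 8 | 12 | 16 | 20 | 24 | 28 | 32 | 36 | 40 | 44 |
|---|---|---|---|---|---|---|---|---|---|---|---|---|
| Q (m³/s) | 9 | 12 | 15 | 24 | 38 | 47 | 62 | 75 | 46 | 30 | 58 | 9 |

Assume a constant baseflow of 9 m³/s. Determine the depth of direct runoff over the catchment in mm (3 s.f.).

Direct runoff: 0.0, 3.0, 6.0, 15.0, 29.0, 38.0, 53.0, 66.0, 37.0, 21.0, 49.0, 0.0 m³/s; ΣQ_DR = 317.0 m³/s.
V = ΣQ_DR · Δt = 317.0 × 14400 s = 4.565 × 10^6 m³.
Over A = 998 km², depth = V / A = 4.57 mm.

d ≈ 4.57 mm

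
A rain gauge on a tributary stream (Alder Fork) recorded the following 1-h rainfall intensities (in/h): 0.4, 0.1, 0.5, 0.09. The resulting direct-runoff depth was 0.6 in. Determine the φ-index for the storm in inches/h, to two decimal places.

φ ≈ 0.15 in/h

Only the 2 blocks with intensity above φ contribute runoff: 0.4, 0.5 in/h.
Σ(I−φ)·Δt = d  ⇒  (0.4+0.5 − 2φ)·1 = 0.6
φ = (0.9000 − 0.6/1) / 2 = 0.15 in/h.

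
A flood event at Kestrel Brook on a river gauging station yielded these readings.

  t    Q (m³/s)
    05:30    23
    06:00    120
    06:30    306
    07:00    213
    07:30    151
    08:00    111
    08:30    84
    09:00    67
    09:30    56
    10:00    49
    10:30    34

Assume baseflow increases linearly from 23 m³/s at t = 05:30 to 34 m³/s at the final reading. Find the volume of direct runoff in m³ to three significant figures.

V ≈ 1.62 × 10^6 m³

Direct-runoff ordinates (Q − Q_b): 0.00, 95.90, 280.80, 186.70, 123.60, 82.50, 54.40, 36.30, 24.20, 16.10, 0.00 m³/s.
ΣQ_DR = 900.5 m³/s.
With Δt = 0.5 h = 1800 s, V = ΣQ_DR · Δt = 900.5 × 1800 = 1.62 × 10^6 m³.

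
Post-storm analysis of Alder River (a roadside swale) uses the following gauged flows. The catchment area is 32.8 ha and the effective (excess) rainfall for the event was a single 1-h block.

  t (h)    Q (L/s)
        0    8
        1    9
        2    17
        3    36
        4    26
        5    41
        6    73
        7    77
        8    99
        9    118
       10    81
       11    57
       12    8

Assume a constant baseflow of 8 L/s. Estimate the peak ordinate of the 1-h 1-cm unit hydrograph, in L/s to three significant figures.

Direct runoff: 0.0, 1.0, 9.0, 28.0, 18.0, 33.0, 65.0, 69.0, 91.0, 110.0, 73.0, 49.0, 0.0 L/s; ΣQ_DR = 546.0 L/s, peak = 110.0 L/s.
Runoff depth d = ΣQ_DR·Δt / A = 546.0 × 3600 / (32.8 ha) = 5.993 mm.
The 1-cm UH is the DRH scaled by (10 mm)/d, so U_p = 110.0 × 10/5.993 = 184 L/s.

U_p ≈ 184 L/s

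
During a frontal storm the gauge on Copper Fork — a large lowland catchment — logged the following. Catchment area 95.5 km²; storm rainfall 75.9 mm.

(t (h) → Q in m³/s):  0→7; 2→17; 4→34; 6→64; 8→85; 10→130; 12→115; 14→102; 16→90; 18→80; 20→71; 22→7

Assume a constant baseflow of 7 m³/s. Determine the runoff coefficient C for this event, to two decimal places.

ΣQ_DR = 718.0 m³/s; V = ΣQ_DR·Δt = 5.170 × 10^6 m³.
Runoff depth d = V / A = 54.13 mm.
C = d / P = 54.13 / 75.9 = 0.71.

C ≈ 0.71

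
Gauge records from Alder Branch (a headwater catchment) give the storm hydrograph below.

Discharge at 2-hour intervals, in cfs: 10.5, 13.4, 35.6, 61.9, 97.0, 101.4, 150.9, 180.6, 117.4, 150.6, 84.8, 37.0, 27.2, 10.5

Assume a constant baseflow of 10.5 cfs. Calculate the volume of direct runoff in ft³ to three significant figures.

Direct-runoff ordinates (Q − Q_b): 0.0, 2.9, 25.1, 51.4, 86.5, 90.9, 140.4, 170.1, 106.9, 140.1, 74.3, 26.5, 16.7, 0.0 cfs.
ΣQ_DR = 931.8 cfs.
With Δt = 2 h = 7200 s, V = ΣQ_DR · Δt = 931.8 × 7200 = 6.71 × 10^6 ft³.

V ≈ 6.71 × 10^6 ft³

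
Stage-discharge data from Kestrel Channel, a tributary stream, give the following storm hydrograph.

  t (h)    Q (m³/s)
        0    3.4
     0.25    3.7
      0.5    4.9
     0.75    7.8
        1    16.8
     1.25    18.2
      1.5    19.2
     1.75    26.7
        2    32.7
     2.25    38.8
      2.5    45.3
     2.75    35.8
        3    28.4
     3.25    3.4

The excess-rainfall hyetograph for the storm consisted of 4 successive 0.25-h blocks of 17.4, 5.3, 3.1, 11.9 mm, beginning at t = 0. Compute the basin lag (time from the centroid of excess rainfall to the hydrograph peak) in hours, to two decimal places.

t_L ≈ 2.06 h

Centroid of excess rainfall: t_c = Σ P_i·t̄_i / ΣP_i = 0.4380 h (block centres at 0.125, 0.375, 0.625, 0.875 h).
Hydrograph peak occurs at t = 2.5 h, so basin lag t_L = 2.5 − 0.4380 = 2.06 h.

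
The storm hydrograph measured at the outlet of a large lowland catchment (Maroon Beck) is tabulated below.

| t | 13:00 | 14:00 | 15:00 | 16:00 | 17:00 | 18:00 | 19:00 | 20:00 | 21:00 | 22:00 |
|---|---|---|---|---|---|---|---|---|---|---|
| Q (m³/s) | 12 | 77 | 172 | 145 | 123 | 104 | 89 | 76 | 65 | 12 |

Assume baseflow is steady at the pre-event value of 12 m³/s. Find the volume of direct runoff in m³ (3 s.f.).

Direct-runoff ordinates (Q − Q_b): 0.0, 65.0, 160.0, 133.0, 111.0, 92.0, 77.0, 64.0, 53.0, 0.0 m³/s.
ΣQ_DR = 755.0 m³/s.
With Δt = 1 h = 3600 s, V = ΣQ_DR · Δt = 755.0 × 3600 = 2.72 × 10^6 m³.

V ≈ 2.72 × 10^6 m³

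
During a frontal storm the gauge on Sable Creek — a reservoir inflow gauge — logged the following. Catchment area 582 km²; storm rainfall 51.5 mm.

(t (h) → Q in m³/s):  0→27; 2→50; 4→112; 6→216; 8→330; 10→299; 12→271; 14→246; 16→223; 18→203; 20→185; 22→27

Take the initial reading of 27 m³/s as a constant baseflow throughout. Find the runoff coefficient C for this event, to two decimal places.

C ≈ 0.45

ΣQ_DR = 1865 m³/s; V = ΣQ_DR·Δt = 1.343 × 10^7 m³.
Runoff depth d = V / A = 23.07 mm.
C = d / P = 23.07 / 51.5 = 0.45.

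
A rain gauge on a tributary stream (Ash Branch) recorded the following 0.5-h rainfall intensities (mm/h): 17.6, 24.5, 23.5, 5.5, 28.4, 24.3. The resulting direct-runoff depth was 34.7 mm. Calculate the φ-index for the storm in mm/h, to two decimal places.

Only the 5 blocks with intensity above φ contribute runoff: 17.6, 24.5, 23.5, 28.4, 24.3 mm/h.
Σ(I−φ)·Δt = d  ⇒  (17.6+24.5+23.5+28.4+24.3 − 5φ)·0.5 = 34.7
φ = (118.3 − 34.7/0.5) / 5 = 9.78 mm/h.

φ ≈ 9.78 mm/h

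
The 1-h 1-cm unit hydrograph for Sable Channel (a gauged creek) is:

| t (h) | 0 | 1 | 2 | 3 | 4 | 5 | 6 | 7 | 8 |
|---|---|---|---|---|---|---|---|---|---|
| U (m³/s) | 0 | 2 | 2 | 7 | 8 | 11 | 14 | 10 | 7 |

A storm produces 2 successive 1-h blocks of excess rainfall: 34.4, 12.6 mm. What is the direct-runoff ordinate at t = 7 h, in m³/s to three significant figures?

By discrete convolution, Q_j = Σ (P_i / 10 mm) · U_{j−i}.
At t = 7 h (j=7): Q = (34.4/10)·10 + (12.6/10)·14 = 52.0 m³/s.

Q ≈ 52.0 m³/s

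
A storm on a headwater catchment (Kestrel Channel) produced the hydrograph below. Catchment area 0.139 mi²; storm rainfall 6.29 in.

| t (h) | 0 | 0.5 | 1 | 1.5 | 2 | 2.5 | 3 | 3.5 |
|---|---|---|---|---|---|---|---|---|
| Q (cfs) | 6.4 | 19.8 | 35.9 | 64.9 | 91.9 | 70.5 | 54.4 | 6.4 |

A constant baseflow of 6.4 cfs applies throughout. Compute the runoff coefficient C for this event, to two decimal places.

ΣQ_DR = 299.0 cfs; V = ΣQ_DR·Δt = 5.382 × 10^5 ft³.
Runoff depth d = V / A = 1.667 in.
C = d / P = 1.667 / 6.29 = 0.26.

C ≈ 0.26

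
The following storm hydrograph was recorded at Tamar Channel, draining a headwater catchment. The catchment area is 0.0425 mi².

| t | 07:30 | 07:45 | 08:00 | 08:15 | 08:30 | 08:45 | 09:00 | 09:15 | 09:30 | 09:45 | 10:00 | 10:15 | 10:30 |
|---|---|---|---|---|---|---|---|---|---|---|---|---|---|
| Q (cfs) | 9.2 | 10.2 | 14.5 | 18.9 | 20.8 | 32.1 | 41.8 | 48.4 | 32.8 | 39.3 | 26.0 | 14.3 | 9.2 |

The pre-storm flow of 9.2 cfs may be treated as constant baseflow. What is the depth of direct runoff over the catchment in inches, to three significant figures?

d ≈ 1.80 in

Direct runoff: 0.0, 1.0, 5.3, 9.7, 11.6, 22.9, 32.6, 39.2, 23.6, 30.1, 16.8, 5.1, 0.0 cfs; ΣQ_DR = 197.9 cfs.
V = ΣQ_DR · Δt = 197.9 × 900 s = 1.781 × 10^5 ft³.
Over A = 0.0425 mi², depth = V / A = 1.80 in.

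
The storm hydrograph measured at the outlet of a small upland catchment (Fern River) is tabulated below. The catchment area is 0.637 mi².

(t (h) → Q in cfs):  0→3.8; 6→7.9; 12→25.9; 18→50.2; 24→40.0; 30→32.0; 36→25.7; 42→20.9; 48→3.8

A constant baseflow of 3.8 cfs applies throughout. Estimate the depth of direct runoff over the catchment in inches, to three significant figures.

d ≈ 2.57 in

Direct runoff: 0.0, 4.1, 22.1, 46.4, 36.2, 28.2, 21.9, 17.1, 0.0 cfs; ΣQ_DR = 176.0 cfs.
V = ΣQ_DR · Δt = 176.0 × 21600 s = 3.802 × 10^6 ft³.
Over A = 0.637 mi², depth = V / A = 2.57 in.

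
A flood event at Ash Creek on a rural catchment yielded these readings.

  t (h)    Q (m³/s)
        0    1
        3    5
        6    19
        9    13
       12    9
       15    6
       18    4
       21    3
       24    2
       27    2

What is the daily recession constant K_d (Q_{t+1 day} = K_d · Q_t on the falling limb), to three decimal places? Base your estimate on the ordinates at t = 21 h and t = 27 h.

Between t = 21 h and t = 27 h the flow falls from 3 to 2 m³/s over 2×3 h = 6 h.
Per-interval ratio K = (2/3)^(1/2) = 0.8165; K_d = K^(24/3) = 0.198.

K_d ≈ 0.198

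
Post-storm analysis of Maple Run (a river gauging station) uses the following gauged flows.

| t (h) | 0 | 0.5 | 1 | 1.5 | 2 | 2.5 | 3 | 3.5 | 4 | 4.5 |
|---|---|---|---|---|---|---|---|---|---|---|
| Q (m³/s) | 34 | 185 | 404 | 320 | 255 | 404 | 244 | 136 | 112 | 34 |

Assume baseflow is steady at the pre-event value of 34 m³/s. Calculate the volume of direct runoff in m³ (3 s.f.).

V ≈ 3.22 × 10^6 m³

Direct-runoff ordinates (Q − Q_b): 0.0, 151.0, 370.0, 286.0, 221.0, 370.0, 210.0, 102.0, 78.0, 0.0 m³/s.
ΣQ_DR = 1788 m³/s.
With Δt = 0.5 h = 1800 s, V = ΣQ_DR · Δt = 1788 × 1800 = 3.22 × 10^6 m³.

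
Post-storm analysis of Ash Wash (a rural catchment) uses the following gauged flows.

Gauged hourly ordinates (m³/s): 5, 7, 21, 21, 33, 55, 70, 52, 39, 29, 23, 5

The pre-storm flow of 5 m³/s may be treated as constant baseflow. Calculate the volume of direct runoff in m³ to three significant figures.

Direct-runoff ordinates (Q − Q_b): 0.0, 2.0, 16.0, 16.0, 28.0, 50.0, 65.0, 47.0, 34.0, 24.0, 18.0, 0.0 m³/s.
ΣQ_DR = 300.0 m³/s.
With Δt = 1 h = 3600 s, V = ΣQ_DR · Δt = 300.0 × 3600 = 1.08 × 10^6 m³.

V ≈ 1.08 × 10^6 m³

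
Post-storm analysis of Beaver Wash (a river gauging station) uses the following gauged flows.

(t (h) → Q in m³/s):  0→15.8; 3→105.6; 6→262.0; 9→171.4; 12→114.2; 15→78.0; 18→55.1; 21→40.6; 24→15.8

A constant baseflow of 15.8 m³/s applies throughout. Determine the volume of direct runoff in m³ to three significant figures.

V ≈ 7.74 × 10^6 m³

Direct-runoff ordinates (Q − Q_b): 0.0, 89.8, 246.2, 155.6, 98.4, 62.2, 39.3, 24.8, 0.0 m³/s.
ΣQ_DR = 716.3 m³/s.
With Δt = 3 h = 10800 s, V = ΣQ_DR · Δt = 716.3 × 10800 = 7.74 × 10^6 m³.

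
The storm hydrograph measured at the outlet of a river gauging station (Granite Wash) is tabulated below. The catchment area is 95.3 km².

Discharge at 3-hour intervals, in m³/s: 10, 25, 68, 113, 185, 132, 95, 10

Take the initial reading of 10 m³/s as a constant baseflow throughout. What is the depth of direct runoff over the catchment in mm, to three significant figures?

Direct runoff: 0.0, 15.0, 58.0, 103.0, 175.0, 122.0, 85.0, 0.0 m³/s; ΣQ_DR = 558.0 m³/s.
V = ΣQ_DR · Δt = 558.0 × 10800 s = 6.026 × 10^6 m³.
Over A = 95.3 km², depth = V / A = 63.2 mm.

d ≈ 63.2 mm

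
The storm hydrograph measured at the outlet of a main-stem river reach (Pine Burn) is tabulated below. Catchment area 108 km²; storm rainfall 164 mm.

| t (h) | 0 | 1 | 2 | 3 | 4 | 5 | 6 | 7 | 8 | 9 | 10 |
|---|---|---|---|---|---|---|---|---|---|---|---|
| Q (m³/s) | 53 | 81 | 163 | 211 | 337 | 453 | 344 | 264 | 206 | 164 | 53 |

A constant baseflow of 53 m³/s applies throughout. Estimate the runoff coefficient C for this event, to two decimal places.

C ≈ 0.35

ΣQ_DR = 1746 m³/s; V = ΣQ_DR·Δt = 6.286 × 10^6 m³.
Runoff depth d = V / A = 58.20 mm.
C = d / P = 58.20 / 164 = 0.35.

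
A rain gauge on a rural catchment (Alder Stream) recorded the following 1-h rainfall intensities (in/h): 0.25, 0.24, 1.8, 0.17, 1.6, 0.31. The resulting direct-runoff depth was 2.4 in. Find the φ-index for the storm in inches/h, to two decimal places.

φ ≈ 0.50 in/h

Only the 2 blocks with intensity above φ contribute runoff: 1.8, 1.6 in/h.
Σ(I−φ)·Δt = d  ⇒  (1.8+1.6 − 2φ)·1 = 2.4
φ = (3.400 − 2.4/1) / 2 = 0.50 in/h.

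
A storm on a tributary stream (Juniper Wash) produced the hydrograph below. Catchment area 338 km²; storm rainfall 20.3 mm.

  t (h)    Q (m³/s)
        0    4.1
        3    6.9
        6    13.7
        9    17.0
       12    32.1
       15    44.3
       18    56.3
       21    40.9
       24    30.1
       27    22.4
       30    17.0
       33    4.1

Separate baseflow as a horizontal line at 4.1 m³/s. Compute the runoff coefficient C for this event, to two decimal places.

ΣQ_DR = 239.7 m³/s; V = ΣQ_DR·Δt = 2.589 × 10^6 m³.
Runoff depth d = V / A = 7.659 mm.
C = d / P = 7.659 / 20.3 = 0.38.

C ≈ 0.38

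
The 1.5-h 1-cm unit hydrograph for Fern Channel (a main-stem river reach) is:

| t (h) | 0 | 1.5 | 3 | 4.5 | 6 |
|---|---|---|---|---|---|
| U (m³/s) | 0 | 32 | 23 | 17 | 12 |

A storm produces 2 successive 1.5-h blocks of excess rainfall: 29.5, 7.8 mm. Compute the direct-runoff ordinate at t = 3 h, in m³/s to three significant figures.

Q ≈ 92.8 m³/s

By discrete convolution, Q_j = Σ (P_i / 10 mm) · U_{j−i}.
At t = 3 h (j=2): Q = (29.5/10)·23 + (7.8/10)·32 = 92.8 m³/s.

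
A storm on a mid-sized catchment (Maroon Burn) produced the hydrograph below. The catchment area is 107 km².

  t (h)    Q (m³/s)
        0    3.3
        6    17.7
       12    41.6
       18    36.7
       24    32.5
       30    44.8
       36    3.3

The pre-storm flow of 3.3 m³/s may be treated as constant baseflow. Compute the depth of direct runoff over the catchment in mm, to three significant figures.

Direct runoff: 0.0, 14.4, 38.3, 33.4, 29.2, 41.5, 0.0 m³/s; ΣQ_DR = 156.8 m³/s.
V = ΣQ_DR · Δt = 156.8 × 21600 s = 3.387 × 10^6 m³.
Over A = 107 km², depth = V / A = 31.7 mm.

d ≈ 31.7 mm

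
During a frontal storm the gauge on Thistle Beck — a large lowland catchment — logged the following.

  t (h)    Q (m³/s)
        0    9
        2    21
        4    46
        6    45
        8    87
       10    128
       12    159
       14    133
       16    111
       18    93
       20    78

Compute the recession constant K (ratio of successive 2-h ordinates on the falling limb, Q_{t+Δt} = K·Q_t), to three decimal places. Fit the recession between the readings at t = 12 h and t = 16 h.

Using the recession-limb readings at t = 12 h and t = 16 h: Q falls from 159 to 111 m³/s over 2 intervals.
K = (Q₂/Q₁)^(1/2) = (111/159)^(1/2) = 0.836.

K ≈ 0.836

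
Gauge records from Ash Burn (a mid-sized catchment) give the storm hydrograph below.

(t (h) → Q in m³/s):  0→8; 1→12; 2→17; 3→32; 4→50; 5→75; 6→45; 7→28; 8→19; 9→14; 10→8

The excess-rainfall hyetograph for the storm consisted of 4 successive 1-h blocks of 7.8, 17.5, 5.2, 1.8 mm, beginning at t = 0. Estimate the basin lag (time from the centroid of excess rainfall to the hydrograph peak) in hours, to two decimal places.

Centroid of excess rainfall: t_c = Σ P_i·t̄_i / ΣP_i = 1.5310 h (block centres at 0.5, 1.5, 2.5, 3.5 h).
Hydrograph peak occurs at t = 5 h, so basin lag t_L = 5 − 1.5310 = 3.47 h.

t_L ≈ 3.47 h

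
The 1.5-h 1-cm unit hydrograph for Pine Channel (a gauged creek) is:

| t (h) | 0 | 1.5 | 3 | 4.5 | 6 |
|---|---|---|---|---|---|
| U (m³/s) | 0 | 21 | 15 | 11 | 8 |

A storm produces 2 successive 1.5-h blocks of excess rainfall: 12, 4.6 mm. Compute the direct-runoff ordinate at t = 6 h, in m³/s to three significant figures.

Q ≈ 14.7 m³/s

By discrete convolution, Q_j = Σ (P_i / 10 mm) · U_{j−i}.
At t = 6 h (j=4): Q = (12/10)·8 + (4.6/10)·11 = 14.7 m³/s.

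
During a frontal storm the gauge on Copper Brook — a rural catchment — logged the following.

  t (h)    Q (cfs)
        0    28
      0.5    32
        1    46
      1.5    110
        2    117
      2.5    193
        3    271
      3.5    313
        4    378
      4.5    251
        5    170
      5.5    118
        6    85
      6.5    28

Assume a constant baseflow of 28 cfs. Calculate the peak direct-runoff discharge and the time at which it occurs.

Q_p = 350.0 cfs at t = 4 h

Subtracting baseflow gives direct-runoff ordinates: 0.0, 4.0, 18.0, 82.0, 89.0, 165.0, 243.0, 285.0, 350.0, 223.0, 142.0, 90.0, 57.0, 0.0 cfs.
The maximum is 350.0 cfs, occurring at the reading for t = 4 h.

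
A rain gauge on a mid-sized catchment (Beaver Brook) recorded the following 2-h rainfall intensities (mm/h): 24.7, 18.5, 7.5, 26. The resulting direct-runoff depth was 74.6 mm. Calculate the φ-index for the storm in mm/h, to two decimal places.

φ ≈ 10.63 mm/h

Only the 3 blocks with intensity above φ contribute runoff: 24.7, 18.5, 26 mm/h.
Σ(I−φ)·Δt = d  ⇒  (24.7+18.5+26 − 3φ)·2 = 74.6
φ = (69.20 − 74.6/2) / 3 = 10.63 mm/h.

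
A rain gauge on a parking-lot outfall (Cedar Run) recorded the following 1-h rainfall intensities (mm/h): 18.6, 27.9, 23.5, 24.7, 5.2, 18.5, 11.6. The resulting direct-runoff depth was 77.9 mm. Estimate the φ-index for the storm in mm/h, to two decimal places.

φ ≈ 7.82 mm/h

Only the 6 blocks with intensity above φ contribute runoff: 18.6, 27.9, 23.5, 24.7, 18.5, 11.6 mm/h.
Σ(I−φ)·Δt = d  ⇒  (18.6+27.9+23.5+24.7+18.5+11.6 − 6φ)·1 = 77.9
φ = (124.8 − 77.9/1) / 6 = 7.82 mm/h.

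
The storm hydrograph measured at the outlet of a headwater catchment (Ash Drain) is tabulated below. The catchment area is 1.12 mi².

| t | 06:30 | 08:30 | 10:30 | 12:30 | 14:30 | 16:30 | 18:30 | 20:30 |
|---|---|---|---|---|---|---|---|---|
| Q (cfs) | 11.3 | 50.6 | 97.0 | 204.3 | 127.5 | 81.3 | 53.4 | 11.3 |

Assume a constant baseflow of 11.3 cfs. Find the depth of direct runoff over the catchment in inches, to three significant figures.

Direct runoff: 0.0, 39.3, 85.7, 193.0, 116.2, 70.0, 42.1, 0.0 cfs; ΣQ_DR = 546.3 cfs.
V = ΣQ_DR · Δt = 546.3 × 7200 s = 3.933 × 10^6 ft³.
Over A = 1.12 mi², depth = V / A = 1.51 in.

d ≈ 1.51 in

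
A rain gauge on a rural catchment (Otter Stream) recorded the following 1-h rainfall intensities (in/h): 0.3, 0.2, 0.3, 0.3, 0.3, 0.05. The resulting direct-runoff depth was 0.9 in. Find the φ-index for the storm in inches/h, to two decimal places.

φ ≈ 0.10 in/h

Only the 5 blocks with intensity above φ contribute runoff: 0.3, 0.2, 0.3, 0.3, 0.3 in/h.
Σ(I−φ)·Δt = d  ⇒  (0.3+0.2+0.3+0.3+0.3 − 5φ)·1 = 0.9
φ = (1.400 − 0.9/1) / 5 = 0.10 in/h.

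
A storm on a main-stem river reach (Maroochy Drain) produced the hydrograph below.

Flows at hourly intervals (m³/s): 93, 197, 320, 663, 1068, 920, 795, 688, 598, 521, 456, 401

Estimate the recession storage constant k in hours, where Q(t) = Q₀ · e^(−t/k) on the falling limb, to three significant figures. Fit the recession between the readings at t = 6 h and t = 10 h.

k ≈ 7.20 h

On the falling limb, Q drops from 795 to 456 m³/s between t = 6 h and t = 10 h (Δt = 4 h).
k = −Δt / ln(Q₂/Q₁) = −4 / ln(456/795) = 7.20 h.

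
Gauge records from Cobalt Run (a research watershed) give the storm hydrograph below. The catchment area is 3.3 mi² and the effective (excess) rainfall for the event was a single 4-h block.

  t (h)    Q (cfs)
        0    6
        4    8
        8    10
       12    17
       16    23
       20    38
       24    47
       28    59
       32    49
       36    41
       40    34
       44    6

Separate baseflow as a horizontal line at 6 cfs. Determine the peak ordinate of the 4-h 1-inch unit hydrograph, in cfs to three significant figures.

Direct runoff: 0.0, 2.0, 4.0, 11.0, 17.0, 32.0, 41.0, 53.0, 43.0, 35.0, 28.0, 0.0 cfs; ΣQ_DR = 266.0 cfs, peak = 53.0 cfs.
Runoff depth d = ΣQ_DR·Δt / A = 266.0 × 14400 / (3.3 mi²) = 0.4996 in.
The 1-inch UH is the DRH scaled by (1 in)/d, so U_p = 53.0 × 1/0.4996 = 106 cfs.

U_p ≈ 106 cfs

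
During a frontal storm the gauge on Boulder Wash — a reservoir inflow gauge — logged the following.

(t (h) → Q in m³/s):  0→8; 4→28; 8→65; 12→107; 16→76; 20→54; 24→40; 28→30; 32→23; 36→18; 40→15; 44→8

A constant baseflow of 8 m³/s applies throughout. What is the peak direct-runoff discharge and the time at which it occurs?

Q_p = 99.0 m³/s at t = 12 h

Subtracting baseflow gives direct-runoff ordinates: 0.0, 20.0, 57.0, 99.0, 68.0, 46.0, 32.0, 22.0, 15.0, 10.0, 7.0, 0.0 m³/s.
The maximum is 99.0 m³/s, occurring at the reading for t = 12 h.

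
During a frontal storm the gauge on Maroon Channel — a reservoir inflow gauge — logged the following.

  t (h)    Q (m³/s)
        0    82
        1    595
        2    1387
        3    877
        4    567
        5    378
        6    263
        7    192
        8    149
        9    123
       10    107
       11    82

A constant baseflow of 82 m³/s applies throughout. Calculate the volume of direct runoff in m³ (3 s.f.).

V ≈ 1.37 × 10^7 m³

Direct-runoff ordinates (Q − Q_b): 0.0, 513.0, 1305.0, 795.0, 485.0, 296.0, 181.0, 110.0, 67.0, 41.0, 25.0, 0.0 m³/s.
ΣQ_DR = 3818 m³/s.
With Δt = 1 h = 3600 s, V = ΣQ_DR · Δt = 3818 × 3600 = 1.37 × 10^7 m³.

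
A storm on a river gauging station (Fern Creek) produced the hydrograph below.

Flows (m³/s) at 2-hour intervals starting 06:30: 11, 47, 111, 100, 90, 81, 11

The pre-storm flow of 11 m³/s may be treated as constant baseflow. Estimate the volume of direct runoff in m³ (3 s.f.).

V ≈ 2.69 × 10^6 m³

Direct-runoff ordinates (Q − Q_b): 0.0, 36.0, 100.0, 89.0, 79.0, 70.0, 0.0 m³/s.
ΣQ_DR = 374.0 m³/s.
With Δt = 2 h = 7200 s, V = ΣQ_DR · Δt = 374.0 × 7200 = 2.69 × 10^6 m³.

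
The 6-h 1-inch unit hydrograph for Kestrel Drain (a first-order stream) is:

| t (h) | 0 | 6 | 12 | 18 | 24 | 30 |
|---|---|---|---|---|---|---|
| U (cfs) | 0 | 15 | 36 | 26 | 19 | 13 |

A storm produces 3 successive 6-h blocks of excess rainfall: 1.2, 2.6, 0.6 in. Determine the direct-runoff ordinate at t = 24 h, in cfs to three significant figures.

By discrete convolution, Q_j = Σ (P_i / 1 in) · U_{j−i}.
At t = 24 h (j=4): Q = (1.2/1)·19 + (2.6/1)·26 + (0.6/1)·36 = 112 cfs.

Q ≈ 112 cfs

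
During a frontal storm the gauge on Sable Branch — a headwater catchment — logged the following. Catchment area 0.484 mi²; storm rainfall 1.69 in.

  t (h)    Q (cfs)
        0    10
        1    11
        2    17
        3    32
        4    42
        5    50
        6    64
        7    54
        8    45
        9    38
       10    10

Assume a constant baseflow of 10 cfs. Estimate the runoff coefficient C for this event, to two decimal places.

C ≈ 0.50

ΣQ_DR = 263.0 cfs; V = ΣQ_DR·Δt = 9.468 × 10^5 ft³.
Runoff depth d = V / A = 0.8420 in.
C = d / P = 0.8420 / 1.69 = 0.50.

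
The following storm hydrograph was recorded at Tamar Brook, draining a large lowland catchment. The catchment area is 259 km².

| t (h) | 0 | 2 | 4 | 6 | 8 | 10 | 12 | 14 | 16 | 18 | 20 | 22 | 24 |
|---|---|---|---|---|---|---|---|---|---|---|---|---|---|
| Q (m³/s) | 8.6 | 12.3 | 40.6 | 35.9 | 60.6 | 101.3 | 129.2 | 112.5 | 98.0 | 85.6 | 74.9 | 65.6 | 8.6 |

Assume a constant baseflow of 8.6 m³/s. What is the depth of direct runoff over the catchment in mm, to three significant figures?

d ≈ 20.1 mm

Direct runoff: 0.0, 3.7, 32.0, 27.3, 52.0, 92.7, 120.6, 103.9, 89.4, 77.0, 66.3, 57.0, 0.0 m³/s; ΣQ_DR = 721.9 m³/s.
V = ΣQ_DR · Δt = 721.9 × 7200 s = 5.198 × 10^6 m³.
Over A = 259 km², depth = V / A = 20.1 mm.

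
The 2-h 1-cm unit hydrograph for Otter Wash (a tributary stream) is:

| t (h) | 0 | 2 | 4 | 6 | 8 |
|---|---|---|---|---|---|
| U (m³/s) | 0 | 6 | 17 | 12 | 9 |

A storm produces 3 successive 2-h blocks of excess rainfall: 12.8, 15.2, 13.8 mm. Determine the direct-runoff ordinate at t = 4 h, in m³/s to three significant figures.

By discrete convolution, Q_j = Σ (P_i / 10 mm) · U_{j−i}.
At t = 4 h (j=2): Q = (12.8/10)·17 + (15.2/10)·6 + (13.8/10)·0 = 30.9 m³/s.

Q ≈ 30.9 m³/s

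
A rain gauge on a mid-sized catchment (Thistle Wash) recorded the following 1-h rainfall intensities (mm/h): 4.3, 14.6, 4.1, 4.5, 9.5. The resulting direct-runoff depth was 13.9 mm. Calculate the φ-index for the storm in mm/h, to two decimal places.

Only the 2 blocks with intensity above φ contribute runoff: 14.6, 9.5 mm/h.
Σ(I−φ)·Δt = d  ⇒  (14.6+9.5 − 2φ)·1 = 13.9
φ = (24.10 − 13.9/1) / 2 = 5.10 mm/h.

φ ≈ 5.10 mm/h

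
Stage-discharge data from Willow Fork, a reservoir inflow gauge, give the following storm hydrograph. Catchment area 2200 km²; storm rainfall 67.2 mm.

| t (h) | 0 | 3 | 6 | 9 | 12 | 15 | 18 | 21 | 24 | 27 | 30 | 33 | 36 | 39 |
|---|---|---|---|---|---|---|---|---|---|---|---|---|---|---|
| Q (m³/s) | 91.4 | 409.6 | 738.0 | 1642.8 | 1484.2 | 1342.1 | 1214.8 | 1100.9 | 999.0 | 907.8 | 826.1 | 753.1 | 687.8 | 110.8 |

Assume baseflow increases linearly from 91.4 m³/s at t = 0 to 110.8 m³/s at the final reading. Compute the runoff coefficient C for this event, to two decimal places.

C ≈ 0.80

ΣQ_DR = 10890 m³/s; V = ΣQ_DR·Δt = 1.176 × 10^8 m³.
Runoff depth d = V / A = 53.47 mm.
C = d / P = 53.47 / 67.2 = 0.80.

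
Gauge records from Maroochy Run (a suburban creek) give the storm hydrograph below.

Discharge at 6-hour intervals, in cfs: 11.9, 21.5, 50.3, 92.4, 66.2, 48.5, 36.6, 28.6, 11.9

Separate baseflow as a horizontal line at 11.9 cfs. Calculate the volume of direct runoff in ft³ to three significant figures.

V ≈ 5.63 × 10^6 ft³

Direct-runoff ordinates (Q − Q_b): 0.0, 9.6, 38.4, 80.5, 54.3, 36.6, 24.7, 16.7, 0.0 cfs.
ΣQ_DR = 260.8 cfs.
With Δt = 6 h = 21600 s, V = ΣQ_DR · Δt = 260.8 × 21600 = 5.63 × 10^6 ft³.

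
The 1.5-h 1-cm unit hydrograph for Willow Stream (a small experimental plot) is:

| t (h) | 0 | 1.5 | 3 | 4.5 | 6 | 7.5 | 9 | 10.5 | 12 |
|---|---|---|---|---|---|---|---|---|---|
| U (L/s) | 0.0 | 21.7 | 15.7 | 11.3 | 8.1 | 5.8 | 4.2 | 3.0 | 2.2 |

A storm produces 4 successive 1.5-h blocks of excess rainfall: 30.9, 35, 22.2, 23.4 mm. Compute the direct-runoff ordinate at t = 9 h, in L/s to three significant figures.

Q ≈ 77.7 L/s

By discrete convolution, Q_j = Σ (P_i / 10 mm) · U_{j−i}.
At t = 9 h (j=6): Q = (30.9/10)·4.2 + (35/10)·5.8 + (22.2/10)·8.1 + (23.4/10)·11.3 = 77.7 L/s.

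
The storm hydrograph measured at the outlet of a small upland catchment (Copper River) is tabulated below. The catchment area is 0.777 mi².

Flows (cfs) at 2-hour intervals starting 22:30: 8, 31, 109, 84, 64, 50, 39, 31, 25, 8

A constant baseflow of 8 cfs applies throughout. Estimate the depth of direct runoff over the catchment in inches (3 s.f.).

Direct runoff: 0.0, 23.0, 101.0, 76.0, 56.0, 42.0, 31.0, 23.0, 17.0, 0.0 cfs; ΣQ_DR = 369.0 cfs.
V = ΣQ_DR · Δt = 369.0 × 7200 s = 2.657 × 10^6 ft³.
Over A = 0.777 mi², depth = V / A = 1.47 in.

d ≈ 1.47 in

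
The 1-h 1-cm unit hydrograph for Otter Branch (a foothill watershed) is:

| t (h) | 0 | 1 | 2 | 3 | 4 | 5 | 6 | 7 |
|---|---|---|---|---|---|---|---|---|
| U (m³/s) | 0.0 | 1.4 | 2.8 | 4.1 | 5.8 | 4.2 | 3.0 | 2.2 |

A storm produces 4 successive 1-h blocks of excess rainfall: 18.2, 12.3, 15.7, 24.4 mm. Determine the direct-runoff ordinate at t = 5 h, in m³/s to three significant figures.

Q ≈ 28.0 m³/s

By discrete convolution, Q_j = Σ (P_i / 10 mm) · U_{j−i}.
At t = 5 h (j=5): Q = (18.2/10)·4.2 + (12.3/10)·5.8 + (15.7/10)·4.1 + (24.4/10)·2.8 = 28.0 m³/s.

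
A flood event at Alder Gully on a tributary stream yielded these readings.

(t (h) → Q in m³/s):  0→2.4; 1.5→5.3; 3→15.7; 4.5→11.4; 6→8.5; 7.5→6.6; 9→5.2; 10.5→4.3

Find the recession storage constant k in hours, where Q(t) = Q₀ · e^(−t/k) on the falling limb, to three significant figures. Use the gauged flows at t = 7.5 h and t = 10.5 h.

On the falling limb, Q drops from 6.6 to 4.3 m³/s between t = 7.5 h and t = 10.5 h (Δt = 3 h).
k = −Δt / ln(Q₂/Q₁) = −3 / ln(4.3/6.6) = 7.00 h.

k ≈ 7.00 h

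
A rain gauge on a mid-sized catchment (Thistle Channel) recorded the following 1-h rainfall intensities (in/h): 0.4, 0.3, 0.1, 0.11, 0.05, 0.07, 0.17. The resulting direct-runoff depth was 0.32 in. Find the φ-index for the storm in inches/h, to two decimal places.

φ ≈ 0.19 in/h

Only the 2 blocks with intensity above φ contribute runoff: 0.4, 0.3 in/h.
Σ(I−φ)·Δt = d  ⇒  (0.4+0.3 − 2φ)·1 = 0.32
φ = (0.7000 − 0.32/1) / 2 = 0.19 in/h.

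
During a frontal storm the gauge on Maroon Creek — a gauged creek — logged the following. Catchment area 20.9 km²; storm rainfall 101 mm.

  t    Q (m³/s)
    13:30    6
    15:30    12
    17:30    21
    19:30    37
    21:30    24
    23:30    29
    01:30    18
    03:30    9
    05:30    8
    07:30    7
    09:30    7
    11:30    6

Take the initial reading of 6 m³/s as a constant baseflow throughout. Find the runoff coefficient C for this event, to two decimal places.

ΣQ_DR = 112.0 m³/s; V = ΣQ_DR·Δt = 8.064 × 10^5 m³.
Runoff depth d = V / A = 38.58 mm.
C = d / P = 38.58 / 101 = 0.38.

C ≈ 0.38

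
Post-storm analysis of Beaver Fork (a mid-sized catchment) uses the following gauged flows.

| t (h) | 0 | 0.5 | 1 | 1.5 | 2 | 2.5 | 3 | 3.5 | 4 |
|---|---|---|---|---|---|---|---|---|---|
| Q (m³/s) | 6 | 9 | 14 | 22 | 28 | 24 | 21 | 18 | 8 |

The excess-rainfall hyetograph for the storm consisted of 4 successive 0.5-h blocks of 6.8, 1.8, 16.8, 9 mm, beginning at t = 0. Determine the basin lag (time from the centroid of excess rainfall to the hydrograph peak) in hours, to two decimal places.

t_L ≈ 0.84 h

Centroid of excess rainfall: t_c = Σ P_i·t̄_i / ΣP_i = 1.1570 h (block centres at 0.25, 0.75, 1.25, 1.75 h).
Hydrograph peak occurs at t = 2 h, so basin lag t_L = 2 − 1.1570 = 0.84 h.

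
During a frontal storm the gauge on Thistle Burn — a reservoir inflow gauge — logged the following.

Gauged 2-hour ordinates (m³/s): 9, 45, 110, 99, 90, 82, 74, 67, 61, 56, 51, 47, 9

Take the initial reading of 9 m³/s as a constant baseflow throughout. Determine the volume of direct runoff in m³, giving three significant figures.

Direct-runoff ordinates (Q − Q_b): 0.0, 36.0, 101.0, 90.0, 81.0, 73.0, 65.0, 58.0, 52.0, 47.0, 42.0, 38.0, 0.0 m³/s.
ΣQ_DR = 683.0 m³/s.
With Δt = 2 h = 7200 s, V = ΣQ_DR · Δt = 683.0 × 7200 = 4.92 × 10^6 m³.

V ≈ 4.92 × 10^6 m³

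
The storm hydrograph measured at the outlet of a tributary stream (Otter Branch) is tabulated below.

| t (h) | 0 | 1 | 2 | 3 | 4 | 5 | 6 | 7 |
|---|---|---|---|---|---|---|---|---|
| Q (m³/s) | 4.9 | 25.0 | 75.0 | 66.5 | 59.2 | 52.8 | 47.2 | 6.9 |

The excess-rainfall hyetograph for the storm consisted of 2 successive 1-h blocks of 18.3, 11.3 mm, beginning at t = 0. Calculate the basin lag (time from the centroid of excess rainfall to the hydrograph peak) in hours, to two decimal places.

Centroid of excess rainfall: t_c = Σ P_i·t̄_i / ΣP_i = 0.8818 h (block centres at 0.5, 1.5 h).
Hydrograph peak occurs at t = 2 h, so basin lag t_L = 2 − 0.8818 = 1.12 h.

t_L ≈ 1.12 h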